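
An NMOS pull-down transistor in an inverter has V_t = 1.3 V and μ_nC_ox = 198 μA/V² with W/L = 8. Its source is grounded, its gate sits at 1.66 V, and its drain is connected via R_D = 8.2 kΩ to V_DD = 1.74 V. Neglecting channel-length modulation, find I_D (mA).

V_GS = V_G = 1.66 V, so V_ov = 1.66 − 1.3 = 0.36 V.
k_n = μ_nC_ox · (W/L) = 1.584 mA/V².
Assume saturation: I_D = ½ k_n V_ov² = 0.5 × 1.584 × 0.36² = 0.103 mA, giving V_DS = V_DD − I_D R_D = 1.74 − 0.103 × 8.2 = 0.898 V.
V_DS = 0.898 V ≥ V_ov = 0.36 V, confirming saturation.

I_D = 0.103 mA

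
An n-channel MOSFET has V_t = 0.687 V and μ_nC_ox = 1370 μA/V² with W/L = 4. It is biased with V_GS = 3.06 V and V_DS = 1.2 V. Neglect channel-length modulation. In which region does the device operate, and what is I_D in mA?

k_n = μ_nC_ox · (W/L) = 5.48 mA/V².
V_ov = V_GS − V_t = 3.06 − 0.687 = 2.37 V.
Since V_DS = 1.2 V < V_ov = 2.37 V, the device is in the triode region.
I_D = k_n [V_ov · V_DS − ½ V_DS²] = 5.48 × [2.37 × 1.2 − 0.5 × 1.2²] = 11.7 mA.

Triode; I_D = 11.7 mA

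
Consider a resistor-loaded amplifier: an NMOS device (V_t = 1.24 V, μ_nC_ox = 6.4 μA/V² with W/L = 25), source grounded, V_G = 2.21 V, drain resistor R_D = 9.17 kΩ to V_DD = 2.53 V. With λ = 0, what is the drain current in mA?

V_GS = V_G = 2.21 V, so V_ov = 2.21 − 1.24 = 0.97 V.
k_n = μ_nC_ox · (W/L) = 0.16 mA/V².
Assume saturation: I_D = ½ k_n V_ov² = 0.5 × 0.16 × 0.97² = 0.0753 mA, giving V_DS = V_DD − I_D R_D = 2.53 − 0.0753 × 9.17 = 1.84 V.
V_DS = 1.84 V ≥ V_ov = 0.97 V, confirming saturation.

I_D = 0.0753 mA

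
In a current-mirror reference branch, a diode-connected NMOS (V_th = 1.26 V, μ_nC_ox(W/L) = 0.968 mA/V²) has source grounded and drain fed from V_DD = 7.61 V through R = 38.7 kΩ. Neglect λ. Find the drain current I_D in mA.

I_D = 0.150 mA

With gate tied to drain, V_GS = V_DS ≥ V_GS − V_th, so the device is in saturation.
KCL at the drain: ½ k_n (V_GS − V_th)² = (V_DD − V_GS)/R.
Let x = V_GS − 1.26. Then 18.7 x² + x − 6.35 = 0, giving x = 0.556 V (positive root), so V_GS = 1.82 V.
I_D = (V_DD − V_GS)/R = (7.61 − 1.82) / 38.7 = 0.15 mA.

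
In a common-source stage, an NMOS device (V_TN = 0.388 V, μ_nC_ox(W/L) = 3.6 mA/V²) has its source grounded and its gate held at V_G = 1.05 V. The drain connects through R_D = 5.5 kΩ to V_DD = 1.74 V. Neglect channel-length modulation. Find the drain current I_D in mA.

I_D = 0.292 mA

V_GS = V_G = 1.05 V, so V_ov = 1.05 − 0.388 = 0.662 V.
Assume saturation: I_D = ½ k_n V_ov² = 0.5 × 3.6 × 0.662² = 0.789 mA, giving V_DS = V_DD − I_D R_D = 1.74 − 0.789 × 5.5 = -2.6 V.
But -2.6 V < V_ov = 0.662 V, so the device is actually in triode.
In triode I_D = k_n[V_ov V_DS − ½ V_DS²] and I_D = (V_DD − V_DS)/R_D. Equating: 9.9 V_DS² − 14.11 V_DS + 1.74 = 0, giving V_DS = 0.136 V (the root below V_ov).
I_D = (1.74 − 0.136) / 5.5 = 0.292 mA.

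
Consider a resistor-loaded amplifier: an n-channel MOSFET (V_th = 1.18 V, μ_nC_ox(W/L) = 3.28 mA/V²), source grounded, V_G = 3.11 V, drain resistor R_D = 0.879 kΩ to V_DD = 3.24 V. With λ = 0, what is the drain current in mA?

I_D = 3.05 mA

V_GS = V_G = 3.11 V, so V_ov = 3.11 − 1.18 = 1.93 V.
Assume saturation: I_D = ½ k_n V_ov² = 0.5 × 3.28 × 1.93² = 6.11 mA, giving V_DS = V_DD − I_D R_D = 3.24 − 6.11 × 0.879 = -2.13 V.
But -2.13 V < V_ov = 1.93 V, so the device is actually in triode.
In triode I_D = k_n[V_ov V_DS − ½ V_DS²] and I_D = (V_DD − V_DS)/R_D. Equating: 1.44 V_DS² − 6.564 V_DS + 3.24 = 0, giving V_DS = 0.563 V (the root below V_ov).
I_D = (3.24 − 0.563) / 0.879 = 3.05 mA.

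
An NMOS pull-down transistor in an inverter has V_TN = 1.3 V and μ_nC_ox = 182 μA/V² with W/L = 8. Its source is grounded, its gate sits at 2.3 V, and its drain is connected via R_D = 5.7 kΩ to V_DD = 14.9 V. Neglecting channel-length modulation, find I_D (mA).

I_D = 0.728 mA

V_GS = V_G = 2.3 V, so V_ov = 2.3 − 1.3 = 1 V.
k_n = μ_nC_ox · (W/L) = 1.456 mA/V².
Assume saturation: I_D = ½ k_n V_ov² = 0.5 × 1.456 × 1² = 0.728 mA, giving V_DS = V_DD − I_D R_D = 14.9 − 0.728 × 5.7 = 10.8 V.
V_DS = 10.8 V ≥ V_ov = 1 V, confirming saturation.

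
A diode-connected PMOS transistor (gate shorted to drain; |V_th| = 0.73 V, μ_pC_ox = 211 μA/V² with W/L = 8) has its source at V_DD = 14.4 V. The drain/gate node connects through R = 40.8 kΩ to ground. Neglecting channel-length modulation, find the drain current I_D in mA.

I_D = 0.320 mA

With gate tied to drain, V_SG = V_SD ≥ V_SG − |V_th|, so the device is in saturation.
k_p = μ_pC_ox · (W/L) = 1.688 mA/V².
KCL at the drain: ½ k_p (V_SG − |V_th|)² = (V_DD − V_SG)/R.
Let x = V_SG − 0.73. Then 34.4 x² + x − 13.67 = 0, giving x = 0.616 V (positive root), so V_SG = 1.35 V.
I_D = (V_DD − V_SG)/R = (14.4 − 1.35) / 40.8 = 0.32 mA.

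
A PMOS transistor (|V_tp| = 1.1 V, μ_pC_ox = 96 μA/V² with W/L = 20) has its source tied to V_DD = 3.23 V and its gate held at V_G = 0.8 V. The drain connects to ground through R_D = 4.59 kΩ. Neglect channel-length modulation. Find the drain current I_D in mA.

V_SG = V_DD − V_G = 3.23 − 0.8 = 2.43 V, so V_ov = 2.43 − 1.1 = 1.33 V.
k_p = μ_pC_ox · (W/L) = 1.92 mA/V².
Assume saturation: I_D = ½ k_p V_ov² = 0.5 × 1.92 × 1.33² = 1.7 mA, giving V_SD = V_DD − I_D R_D = 3.23 − 1.7 × 4.59 = -4.56 V.
But -4.56 V < V_ov = 1.33 V, so the device is actually in triode.
In triode I_D = k_p[V_ov V_SD − ½ V_SD²] and I_D = (V_DD − V_SD)/R_D. Equating: 4.41 V_SD² − 12.72 V_SD + 3.23 = 0, giving V_SD = 0.281 V (the root below V_ov).
I_D = (3.23 − 0.281) / 4.59 = 0.642 mA.

I_D = 0.642 mA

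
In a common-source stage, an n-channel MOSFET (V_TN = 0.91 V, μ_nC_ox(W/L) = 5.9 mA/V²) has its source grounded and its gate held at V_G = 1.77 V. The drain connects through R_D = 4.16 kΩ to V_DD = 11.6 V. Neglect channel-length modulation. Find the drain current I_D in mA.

V_GS = V_G = 1.77 V, so V_ov = 1.77 − 0.91 = 0.86 V.
Assume saturation: I_D = ½ k_n V_ov² = 0.5 × 5.9 × 0.86² = 2.18 mA, giving V_DS = V_DD − I_D R_D = 11.6 − 2.18 × 4.16 = 2.52 V.
V_DS = 2.52 V ≥ V_ov = 0.86 V, confirming saturation.

I_D = 2.18 mA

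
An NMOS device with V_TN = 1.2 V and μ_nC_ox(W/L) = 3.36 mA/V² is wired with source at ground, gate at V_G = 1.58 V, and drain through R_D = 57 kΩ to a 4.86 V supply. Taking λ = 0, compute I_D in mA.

V_GS = V_G = 1.58 V, so V_ov = 1.58 − 1.2 = 0.38 V.
Assume saturation: I_D = ½ k_n V_ov² = 0.5 × 3.36 × 0.38² = 0.243 mA, giving V_DS = V_DD − I_D R_D = 4.86 − 0.243 × 57 = -8.97 V.
But -8.97 V < V_ov = 0.38 V, so the device is actually in triode.
In triode I_D = k_n[V_ov V_DS − ½ V_DS²] and I_D = (V_DD − V_DS)/R_D. Equating: 95.8 V_DS² − 73.78 V_DS + 4.86 = 0, giving V_DS = 0.0727 V (the root below V_ov).
I_D = (4.86 − 0.0727) / 57 = 0.084 mA.

I_D = 0.0840 mA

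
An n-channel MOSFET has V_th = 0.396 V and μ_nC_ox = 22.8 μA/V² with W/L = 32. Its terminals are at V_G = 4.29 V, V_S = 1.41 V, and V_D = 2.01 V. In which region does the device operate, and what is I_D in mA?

Triode; I_D = 0.956 mA

V_GS = V_G − V_S = 4.29 − 1.41 = 2.88 V; V_DS = V_D − V_S = 2.01 − 1.41 = 0.6 V.
k_n = μ_nC_ox · (W/L) = 0.7296 mA/V².
V_ov = V_GS − V_th = 2.88 − 0.396 = 2.48 V.
Since V_DS = 0.6 V < V_ov = 2.48 V, the device is in the triode region.
I_D = k_n [V_ov · V_DS − ½ V_DS²] = 0.7296 × [2.48 × 0.6 − 0.5 × 0.6²] = 0.956 mA.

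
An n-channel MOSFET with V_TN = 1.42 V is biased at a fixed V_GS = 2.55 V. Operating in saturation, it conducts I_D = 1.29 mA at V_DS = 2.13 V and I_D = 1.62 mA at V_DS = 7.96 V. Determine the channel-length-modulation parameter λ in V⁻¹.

With V_GS fixed, I_D ∝ (1 + λ V_DS) in saturation, so I_D2/I_D1 = (1 + λ V_DS2)/(1 + λ V_DS1).
1.62/1.29 = 1.256 = (1 + 7.96 λ)/(1 + 2.13 λ).
Solving: λ (I_D1 V_DS2 − I_D2 V_DS1) = I_D2 − I_D1, so λ = (1.62 − 1.29) / (1.29 × 7.96 − 1.62 × 2.13) = 0.33 / 6.82 = 0.0484 V⁻¹.

λ = 0.0484 V⁻¹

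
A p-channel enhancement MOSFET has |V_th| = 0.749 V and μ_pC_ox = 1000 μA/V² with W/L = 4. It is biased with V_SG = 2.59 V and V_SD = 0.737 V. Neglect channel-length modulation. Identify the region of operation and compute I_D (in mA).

k_p = μ_pC_ox · (W/L) = 4 mA/V².
V_ov = V_SG − |V_th| = 2.59 − 0.749 = 1.84 V.
Since V_SD = 0.737 V < V_ov = 1.84 V, the device is in the triode region.
I_D = k_p [V_ov · V_SD − ½ V_SD²] = 4 × [1.84 × 0.737 − 0.5 × 0.737²] = 4.34 mA.

Triode; I_D = 4.34 mA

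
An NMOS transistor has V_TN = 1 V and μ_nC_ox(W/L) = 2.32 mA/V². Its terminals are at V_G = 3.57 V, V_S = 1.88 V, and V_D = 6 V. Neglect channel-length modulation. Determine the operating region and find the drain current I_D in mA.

V_GS = V_G − V_S = 3.57 − 1.88 = 1.69 V; V_DS = V_D − V_S = 6 − 1.88 = 4.12 V.
V_ov = V_GS − V_TN = 1.69 − 1 = 0.69 V.
Since V_DS = 4.12 V ≥ V_ov = 0.69 V, the device is in saturation.
I_D = ½ k_n V_ov² = 0.5 × 2.32 × 0.69² = 0.552 mA.

Saturation; I_D = 0.552 mA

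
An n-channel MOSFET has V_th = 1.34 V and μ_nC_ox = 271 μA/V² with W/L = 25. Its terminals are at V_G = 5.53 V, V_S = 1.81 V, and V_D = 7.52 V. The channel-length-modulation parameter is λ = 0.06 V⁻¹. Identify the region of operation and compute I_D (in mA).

Saturation; I_D = 25.8 mA

V_GS = V_G − V_S = 5.53 − 1.81 = 3.72 V; V_DS = V_D − V_S = 7.52 − 1.81 = 5.71 V.
k_n = μ_nC_ox · (W/L) = 6.775 mA/V².
V_ov = V_GS − V_th = 3.72 − 1.34 = 2.38 V.
Since V_DS = 5.71 V ≥ V_ov = 2.38 V, the device is in saturation.
I_D = ½ k_n V_ov² (1 + λ V_DS) = 0.5 × 6.775 × 2.38² × (1 + 0.06 × 5.71) = 25.8 mA.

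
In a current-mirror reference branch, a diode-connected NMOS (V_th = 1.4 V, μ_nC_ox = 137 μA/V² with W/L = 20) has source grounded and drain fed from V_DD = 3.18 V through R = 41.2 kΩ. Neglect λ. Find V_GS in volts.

V_GS = 1.57 V

With gate tied to drain, V_GS = V_DS ≥ V_GS − V_th, so the device is in saturation.
k_n = μ_nC_ox · (W/L) = 2.74 mA/V².
KCL at the drain: ½ k_n (V_GS − V_th)² = (V_DD − V_GS)/R.
Let x = V_GS − 1.4. Then 56.4 x² + x − 1.78 = 0, giving x = 0.169 V (positive root), so V_GS = 1.57 V.
I_D = (V_DD − V_GS)/R = (3.18 − 1.57) / 41.2 = 0.0391 mA.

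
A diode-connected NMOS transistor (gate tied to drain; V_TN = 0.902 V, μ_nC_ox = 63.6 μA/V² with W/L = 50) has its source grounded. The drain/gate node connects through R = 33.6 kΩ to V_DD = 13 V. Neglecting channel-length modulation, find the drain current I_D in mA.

With gate tied to drain, V_GS = V_DS ≥ V_GS − V_TN, so the device is in saturation.
k_n = μ_nC_ox · (W/L) = 3.18 mA/V².
KCL at the drain: ½ k_n (V_GS − V_TN)² = (V_DD − V_GS)/R.
Let x = V_GS − 0.902. Then 53.4 x² + x − 12.1 = 0, giving x = 0.467 V (positive root), so V_GS = 1.37 V.
I_D = (V_DD − V_GS)/R = (13 − 1.37) / 33.6 = 0.346 mA.

I_D = 0.346 mA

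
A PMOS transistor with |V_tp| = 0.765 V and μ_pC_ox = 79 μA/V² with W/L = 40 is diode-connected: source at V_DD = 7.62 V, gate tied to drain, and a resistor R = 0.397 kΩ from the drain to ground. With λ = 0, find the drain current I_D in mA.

I_D = 10.7 mA

With gate tied to drain, V_SG = V_SD ≥ V_SG − |V_tp|, so the device is in saturation.
k_p = μ_pC_ox · (W/L) = 3.16 mA/V².
KCL at the drain: ½ k_p (V_SG − |V_tp|)² = (V_DD − V_SG)/R.
Let x = V_SG − 0.765. Then 0.627 x² + x − 6.855 = 0, giving x = 2.6 V (positive root), so V_SG = 3.37 V.
I_D = (V_DD − V_SG)/R = (7.62 − 3.37) / 0.397 = 10.7 mA.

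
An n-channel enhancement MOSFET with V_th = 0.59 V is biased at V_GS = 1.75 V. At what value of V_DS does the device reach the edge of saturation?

V_DS,sat = 1.16 V

The boundary between triode and saturation is V_DS = V_GS − V_th = V_ov.
V_ov = 1.75 − 0.59 = 1.16 V.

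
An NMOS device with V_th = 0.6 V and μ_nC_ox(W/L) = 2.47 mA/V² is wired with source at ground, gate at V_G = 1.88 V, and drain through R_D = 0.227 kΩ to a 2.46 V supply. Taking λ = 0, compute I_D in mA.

I_D = 2.02 mA

V_GS = V_G = 1.88 V, so V_ov = 1.88 − 0.6 = 1.28 V.
Assume saturation: I_D = ½ k_n V_ov² = 0.5 × 2.47 × 1.28² = 2.02 mA, giving V_DS = V_DD − I_D R_D = 2.46 − 2.02 × 0.227 = 2 V.
V_DS = 2 V ≥ V_ov = 1.28 V, confirming saturation.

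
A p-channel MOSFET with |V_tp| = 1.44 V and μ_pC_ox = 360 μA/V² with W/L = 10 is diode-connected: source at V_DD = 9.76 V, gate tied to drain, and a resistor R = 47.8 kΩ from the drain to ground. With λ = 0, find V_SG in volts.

With gate tied to drain, V_SG = V_SD ≥ V_SG − |V_tp|, so the device is in saturation.
k_p = μ_pC_ox · (W/L) = 3.6 mA/V².
KCL at the drain: ½ k_p (V_SG − |V_tp|)² = (V_DD − V_SG)/R.
Let x = V_SG − 1.44. Then 86 x² + x − 8.32 = 0, giving x = 0.305 V (positive root), so V_SG = 1.75 V.
I_D = (V_DD − V_SG)/R = (9.76 − 1.75) / 47.8 = 0.168 mA.

V_SG = 1.75 V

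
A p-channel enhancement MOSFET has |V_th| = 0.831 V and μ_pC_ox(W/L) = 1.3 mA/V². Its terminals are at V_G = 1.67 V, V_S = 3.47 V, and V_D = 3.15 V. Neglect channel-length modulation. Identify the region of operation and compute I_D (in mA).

V_SG = V_S − V_G = 3.47 − 1.67 = 1.8 V; V_SD = V_S − V_D = 3.47 − 3.15 = 0.32 V.
V_ov = V_SG − |V_th| = 1.8 − 0.831 = 0.969 V.
Since V_SD = 0.32 V < V_ov = 0.969 V, the device is in the triode region.
I_D = k_p [V_ov · V_SD − ½ V_SD²] = 1.3 × [0.969 × 0.32 − 0.5 × 0.32²] = 0.337 mA.

Triode; I_D = 0.337 mA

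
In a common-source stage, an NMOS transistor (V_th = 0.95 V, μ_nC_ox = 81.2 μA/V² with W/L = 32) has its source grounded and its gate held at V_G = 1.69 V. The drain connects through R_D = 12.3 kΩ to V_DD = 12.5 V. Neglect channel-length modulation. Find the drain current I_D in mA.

V_GS = V_G = 1.69 V, so V_ov = 1.69 − 0.95 = 0.74 V.
k_n = μ_nC_ox · (W/L) = 2.598 mA/V².
Assume saturation: I_D = ½ k_n V_ov² = 0.5 × 2.598 × 0.74² = 0.711 mA, giving V_DS = V_DD − I_D R_D = 12.5 − 0.711 × 12.3 = 3.75 V.
V_DS = 3.75 V ≥ V_ov = 0.74 V, confirming saturation.

I_D = 0.711 mA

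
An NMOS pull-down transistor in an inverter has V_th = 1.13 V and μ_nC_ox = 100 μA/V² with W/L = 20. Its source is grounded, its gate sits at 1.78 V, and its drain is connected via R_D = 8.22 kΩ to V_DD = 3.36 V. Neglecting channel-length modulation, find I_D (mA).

V_GS = V_G = 1.78 V, so V_ov = 1.78 − 1.13 = 0.65 V.
k_n = μ_nC_ox · (W/L) = 2 mA/V².
Assume saturation: I_D = ½ k_n V_ov² = 0.5 × 2 × 0.65² = 0.423 mA, giving V_DS = V_DD − I_D R_D = 3.36 − 0.423 × 8.22 = -0.113 V.
But -0.113 V < V_ov = 0.65 V, so the device is actually in triode.
In triode I_D = k_n[V_ov V_DS − ½ V_DS²] and I_D = (V_DD − V_DS)/R_D. Equating: 8.22 V_DS² − 11.69 V_DS + 3.36 = 0, giving V_DS = 0.4 V (the root below V_ov).
I_D = (3.36 − 0.4) / 8.22 = 0.36 mA.

I_D = 0.360 mA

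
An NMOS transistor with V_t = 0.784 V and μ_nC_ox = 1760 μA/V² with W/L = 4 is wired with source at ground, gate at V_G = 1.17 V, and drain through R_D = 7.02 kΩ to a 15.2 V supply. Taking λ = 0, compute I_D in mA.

I_D = 0.524 mA

V_GS = V_G = 1.17 V, so V_ov = 1.17 − 0.784 = 0.386 V.
k_n = μ_nC_ox · (W/L) = 7.04 mA/V².
Assume saturation: I_D = ½ k_n V_ov² = 0.5 × 7.04 × 0.386² = 0.524 mA, giving V_DS = V_DD − I_D R_D = 15.2 − 0.524 × 7.02 = 11.5 V.
V_DS = 11.5 V ≥ V_ov = 0.386 V, confirming saturation.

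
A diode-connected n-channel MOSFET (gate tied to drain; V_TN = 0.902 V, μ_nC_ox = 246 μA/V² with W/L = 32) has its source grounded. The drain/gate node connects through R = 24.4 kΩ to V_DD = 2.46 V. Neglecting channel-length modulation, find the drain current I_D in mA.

With gate tied to drain, V_GS = V_DS ≥ V_GS − V_TN, so the device is in saturation.
k_n = μ_nC_ox · (W/L) = 7.872 mA/V².
KCL at the drain: ½ k_n (V_GS − V_TN)² = (V_DD − V_GS)/R.
Let x = V_GS − 0.902. Then 96 x² + x − 1.558 = 0, giving x = 0.122 V (positive root), so V_GS = 1.02 V.
I_D = (V_DD − V_GS)/R = (2.46 − 1.02) / 24.4 = 0.0588 mA.

I_D = 0.0588 mA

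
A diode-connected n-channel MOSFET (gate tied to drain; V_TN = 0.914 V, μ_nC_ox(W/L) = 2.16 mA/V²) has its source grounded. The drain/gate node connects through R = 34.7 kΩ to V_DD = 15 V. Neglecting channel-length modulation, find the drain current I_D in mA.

I_D = 0.389 mA

With gate tied to drain, V_GS = V_DS ≥ V_GS − V_TN, so the device is in saturation.
KCL at the drain: ½ k_n (V_GS − V_TN)² = (V_DD − V_GS)/R.
Let x = V_GS − 0.914. Then 37.5 x² + x − 14.09 = 0, giving x = 0.6 V (positive root), so V_GS = 1.51 V.
I_D = (V_DD − V_GS)/R = (15 − 1.51) / 34.7 = 0.389 mA.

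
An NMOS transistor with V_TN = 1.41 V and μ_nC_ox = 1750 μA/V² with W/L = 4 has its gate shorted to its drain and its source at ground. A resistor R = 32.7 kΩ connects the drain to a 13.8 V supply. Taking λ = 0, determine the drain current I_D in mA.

I_D = 0.369 mA

With gate tied to drain, V_GS = V_DS ≥ V_GS − V_TN, so the device is in saturation.
k_n = μ_nC_ox · (W/L) = 7 mA/V².
KCL at the drain: ½ k_n (V_GS − V_TN)² = (V_DD − V_GS)/R.
Let x = V_GS − 1.41. Then 114 x² + x − 12.39 = 0, giving x = 0.325 V (positive root), so V_GS = 1.73 V.
I_D = (V_DD − V_GS)/R = (13.8 − 1.73) / 32.7 = 0.369 mA.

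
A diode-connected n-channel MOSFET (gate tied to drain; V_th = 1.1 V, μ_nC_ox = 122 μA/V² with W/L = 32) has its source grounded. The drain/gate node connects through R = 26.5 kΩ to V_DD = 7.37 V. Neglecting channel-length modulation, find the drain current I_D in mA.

With gate tied to drain, V_GS = V_DS ≥ V_GS − V_th, so the device is in saturation.
k_n = μ_nC_ox · (W/L) = 3.904 mA/V².
KCL at the drain: ½ k_n (V_GS − V_th)² = (V_DD − V_GS)/R.
Let x = V_GS − 1.1. Then 51.7 x² + x − 6.27 = 0, giving x = 0.339 V (positive root), so V_GS = 1.44 V.
I_D = (V_DD − V_GS)/R = (7.37 − 1.44) / 26.5 = 0.224 mA.

I_D = 0.224 mA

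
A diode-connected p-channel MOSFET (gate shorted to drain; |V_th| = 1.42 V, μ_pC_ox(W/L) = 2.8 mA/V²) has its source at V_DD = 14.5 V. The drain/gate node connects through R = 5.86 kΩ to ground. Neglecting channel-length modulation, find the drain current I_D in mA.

With gate tied to drain, V_SG = V_SD ≥ V_SG − |V_th|, so the device is in saturation.
KCL at the drain: ½ k_p (V_SG − |V_th|)² = (V_DD − V_SG)/R.
Let x = V_SG − 1.42. Then 8.2 x² + x − 13.08 = 0, giving x = 1.2 V (positive root), so V_SG = 2.62 V.
I_D = (V_DD − V_SG)/R = (14.5 − 2.62) / 5.86 = 2.03 mA.

I_D = 2.03 mA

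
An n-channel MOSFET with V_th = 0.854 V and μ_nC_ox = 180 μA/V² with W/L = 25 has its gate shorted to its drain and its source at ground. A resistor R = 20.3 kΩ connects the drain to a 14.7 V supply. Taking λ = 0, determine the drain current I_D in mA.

With gate tied to drain, V_GS = V_DS ≥ V_GS − V_th, so the device is in saturation.
k_n = μ_nC_ox · (W/L) = 4.5 mA/V².
KCL at the drain: ½ k_n (V_GS − V_th)² = (V_DD − V_GS)/R.
Let x = V_GS − 0.854. Then 45.7 x² + x − 13.85 = 0, giving x = 0.54 V (positive root), so V_GS = 1.39 V.
I_D = (V_DD − V_GS)/R = (14.7 − 1.39) / 20.3 = 0.655 mA.

I_D = 0.655 mA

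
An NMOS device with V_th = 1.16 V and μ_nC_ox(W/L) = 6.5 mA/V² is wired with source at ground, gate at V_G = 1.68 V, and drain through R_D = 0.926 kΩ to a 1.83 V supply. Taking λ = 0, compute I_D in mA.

I_D = 0.879 mA

V_GS = V_G = 1.68 V, so V_ov = 1.68 − 1.16 = 0.52 V.
Assume saturation: I_D = ½ k_n V_ov² = 0.5 × 6.5 × 0.52² = 0.879 mA, giving V_DS = V_DD − I_D R_D = 1.83 − 0.879 × 0.926 = 1.02 V.
V_DS = 1.02 V ≥ V_ov = 0.52 V, confirming saturation.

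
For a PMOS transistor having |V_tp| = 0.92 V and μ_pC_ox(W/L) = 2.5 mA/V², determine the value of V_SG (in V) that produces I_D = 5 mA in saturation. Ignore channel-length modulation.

V_SG = 2.92 V

In saturation I_D = ½ k_p (V_SG − |V_tp|)², so V_SG − |V_tp| = √(2 I_D / k_p) = √(2 × 5 / 2.5) = 2 V.
V_SG = 0.92 + 2 = 2.92 V.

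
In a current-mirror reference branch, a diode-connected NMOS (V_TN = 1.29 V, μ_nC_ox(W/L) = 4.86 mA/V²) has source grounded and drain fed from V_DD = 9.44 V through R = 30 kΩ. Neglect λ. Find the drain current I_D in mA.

I_D = 0.261 mA

With gate tied to drain, V_GS = V_DS ≥ V_GS − V_TN, so the device is in saturation.
KCL at the drain: ½ k_n (V_GS − V_TN)² = (V_DD − V_GS)/R.
Let x = V_GS − 1.29. Then 72.9 x² + x − 8.15 = 0, giving x = 0.328 V (positive root), so V_GS = 1.62 V.
I_D = (V_DD − V_GS)/R = (9.44 − 1.62) / 30 = 0.261 mA.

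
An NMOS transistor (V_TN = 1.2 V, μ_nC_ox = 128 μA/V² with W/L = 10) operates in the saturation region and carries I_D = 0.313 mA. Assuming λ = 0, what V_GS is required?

k_n = μ_nC_ox · (W/L) = 1.28 mA/V².
In saturation I_D = ½ k_n (V_GS − V_TN)², so V_GS − V_TN = √(2 I_D / k_n) = √(2 × 0.313 / 1.28) = 0.699 V.
V_GS = 1.2 + 0.699 = 1.9 V.

V_GS = 1.90 V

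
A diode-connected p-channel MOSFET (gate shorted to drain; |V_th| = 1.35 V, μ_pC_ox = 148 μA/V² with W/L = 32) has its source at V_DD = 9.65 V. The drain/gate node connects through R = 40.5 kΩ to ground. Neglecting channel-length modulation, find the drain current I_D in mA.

I_D = 0.198 mA

With gate tied to drain, V_SG = V_SD ≥ V_SG − |V_th|, so the device is in saturation.
k_p = μ_pC_ox · (W/L) = 4.736 mA/V².
KCL at the drain: ½ k_p (V_SG − |V_th|)² = (V_DD − V_SG)/R.
Let x = V_SG − 1.35. Then 95.9 x² + x − 8.3 = 0, giving x = 0.289 V (positive root), so V_SG = 1.64 V.
I_D = (V_DD − V_SG)/R = (9.65 − 1.64) / 40.5 = 0.198 mA.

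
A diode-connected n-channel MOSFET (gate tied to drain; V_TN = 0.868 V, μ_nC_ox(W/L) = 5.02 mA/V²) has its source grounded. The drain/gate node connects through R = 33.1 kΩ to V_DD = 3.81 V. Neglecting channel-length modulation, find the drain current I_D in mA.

With gate tied to drain, V_GS = V_DS ≥ V_GS − V_TN, so the device is in saturation.
KCL at the drain: ½ k_n (V_GS − V_TN)² = (V_DD − V_GS)/R.
Let x = V_GS − 0.868. Then 83.1 x² + x − 2.942 = 0, giving x = 0.182 V (positive root), so V_GS = 1.05 V.
I_D = (V_DD − V_GS)/R = (3.81 − 1.05) / 33.1 = 0.0834 mA.

I_D = 0.0834 mA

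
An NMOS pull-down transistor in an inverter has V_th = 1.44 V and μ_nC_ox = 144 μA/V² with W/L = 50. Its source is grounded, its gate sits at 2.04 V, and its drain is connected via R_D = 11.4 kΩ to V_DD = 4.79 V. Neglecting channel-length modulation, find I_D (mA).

V_GS = V_G = 2.04 V, so V_ov = 2.04 − 1.44 = 0.6 V.
k_n = μ_nC_ox · (W/L) = 7.2 mA/V².
Assume saturation: I_D = ½ k_n V_ov² = 0.5 × 7.2 × 0.6² = 1.3 mA, giving V_DS = V_DD − I_D R_D = 4.79 − 1.3 × 11.4 = -9.98 V.
But -9.98 V < V_ov = 0.6 V, so the device is actually in triode.
In triode I_D = k_n[V_ov V_DS − ½ V_DS²] and I_D = (V_DD − V_DS)/R_D. Equating: 41 V_DS² − 50.25 V_DS + 4.79 = 0, giving V_DS = 0.104 V (the root below V_ov).
I_D = (4.79 − 0.104) / 11.4 = 0.411 mA.

I_D = 0.411 mA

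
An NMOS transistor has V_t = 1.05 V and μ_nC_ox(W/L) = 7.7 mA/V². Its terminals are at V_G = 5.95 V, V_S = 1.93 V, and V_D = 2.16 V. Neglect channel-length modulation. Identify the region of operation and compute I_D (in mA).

V_GS = V_G − V_S = 5.95 − 1.93 = 4.02 V; V_DS = V_D − V_S = 2.16 − 1.93 = 0.23 V.
V_ov = V_GS − V_t = 4.02 − 1.05 = 2.97 V.
Since V_DS = 0.23 V < V_ov = 2.97 V, the device is in the triode region.
I_D = k_n [V_ov · V_DS − ½ V_DS²] = 7.7 × [2.97 × 0.23 − 0.5 × 0.23²] = 5.06 mA.

Triode; I_D = 5.06 mA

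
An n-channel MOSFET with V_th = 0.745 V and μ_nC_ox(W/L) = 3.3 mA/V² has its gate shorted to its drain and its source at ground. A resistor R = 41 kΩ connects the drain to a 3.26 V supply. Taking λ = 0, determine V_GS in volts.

With gate tied to drain, V_GS = V_DS ≥ V_GS − V_th, so the device is in saturation.
KCL at the drain: ½ k_n (V_GS − V_th)² = (V_DD − V_GS)/R.
Let x = V_GS − 0.745. Then 67.6 x² + x − 2.515 = 0, giving x = 0.186 V (positive root), so V_GS = 0.931 V.
I_D = (V_DD − V_GS)/R = (3.26 − 0.931) / 41 = 0.0568 mA.

V_GS = 0.931 V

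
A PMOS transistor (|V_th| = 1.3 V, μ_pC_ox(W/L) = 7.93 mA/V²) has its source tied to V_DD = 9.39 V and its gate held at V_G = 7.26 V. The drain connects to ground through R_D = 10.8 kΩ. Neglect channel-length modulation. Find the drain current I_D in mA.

V_SG = V_DD − V_G = 9.39 − 7.26 = 2.13 V, so V_ov = 2.13 − 1.3 = 0.83 V.
Assume saturation: I_D = ½ k_p V_ov² = 0.5 × 7.93 × 0.83² = 2.73 mA, giving V_SD = V_DD − I_D R_D = 9.39 − 2.73 × 10.8 = -20.1 V.
But -20.1 V < V_ov = 0.83 V, so the device is actually in triode.
In triode I_D = k_p[V_ov V_SD − ½ V_SD²] and I_D = (V_DD − V_SD)/R_D. Equating: 42.8 V_SD² − 72.08 V_SD + 9.39 = 0, giving V_SD = 0.142 V (the root below V_ov).
I_D = (9.39 − 0.142) / 10.8 = 0.856 mA.

I_D = 0.856 mA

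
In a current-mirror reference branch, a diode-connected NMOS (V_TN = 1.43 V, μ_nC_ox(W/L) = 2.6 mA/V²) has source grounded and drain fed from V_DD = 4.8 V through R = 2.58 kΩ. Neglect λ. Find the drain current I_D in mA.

With gate tied to drain, V_GS = V_DS ≥ V_GS − V_TN, so the device is in saturation.
KCL at the drain: ½ k_n (V_GS − V_TN)² = (V_DD − V_GS)/R.
Let x = V_GS − 1.43. Then 3.35 x² + x − 3.37 = 0, giving x = 0.864 V (positive root), so V_GS = 2.29 V.
I_D = (V_DD − V_GS)/R = (4.8 − 2.29) / 2.58 = 0.971 mA.

I_D = 0.971 mA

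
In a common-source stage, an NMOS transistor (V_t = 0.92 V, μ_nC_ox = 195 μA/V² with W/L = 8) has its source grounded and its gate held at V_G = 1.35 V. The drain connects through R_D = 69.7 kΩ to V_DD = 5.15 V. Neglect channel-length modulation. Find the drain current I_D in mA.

V_GS = V_G = 1.35 V, so V_ov = 1.35 − 0.92 = 0.43 V.
k_n = μ_nC_ox · (W/L) = 1.56 mA/V².
Assume saturation: I_D = ½ k_n V_ov² = 0.5 × 1.56 × 0.43² = 0.144 mA, giving V_DS = V_DD − I_D R_D = 5.15 − 0.144 × 69.7 = -4.9 V.
But -4.9 V < V_ov = 0.43 V, so the device is actually in triode.
In triode I_D = k_n[V_ov V_DS − ½ V_DS²] and I_D = (V_DD − V_DS)/R_D. Equating: 54.4 V_DS² − 47.75 V_DS + 5.15 = 0, giving V_DS = 0.126 V (the root below V_ov).
I_D = (5.15 − 0.126) / 69.7 = 0.0721 mA.

I_D = 0.0721 mA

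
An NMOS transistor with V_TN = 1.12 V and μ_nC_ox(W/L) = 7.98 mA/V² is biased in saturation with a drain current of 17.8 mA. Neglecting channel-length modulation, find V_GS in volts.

In saturation I_D = ½ k_n (V_GS − V_TN)², so V_GS − V_TN = √(2 I_D / k_n) = √(2 × 17.8 / 7.98) = 2.11 V.
V_GS = 1.12 + 2.11 = 3.23 V.

V_GS = 3.23 V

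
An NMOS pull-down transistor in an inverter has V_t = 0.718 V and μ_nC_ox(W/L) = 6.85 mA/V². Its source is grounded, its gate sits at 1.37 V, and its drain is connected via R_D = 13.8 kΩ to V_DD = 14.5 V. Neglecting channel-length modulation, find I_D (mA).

I_D = 1.03 mA

V_GS = V_G = 1.37 V, so V_ov = 1.37 − 0.718 = 0.652 V.
Assume saturation: I_D = ½ k_n V_ov² = 0.5 × 6.85 × 0.652² = 1.46 mA, giving V_DS = V_DD − I_D R_D = 14.5 − 1.46 × 13.8 = -5.59 V.
But -5.59 V < V_ov = 0.652 V, so the device is actually in triode.
In triode I_D = k_n[V_ov V_DS − ½ V_DS²] and I_D = (V_DD − V_DS)/R_D. Equating: 47.3 V_DS² − 62.63 V_DS + 14.5 = 0, giving V_DS = 0.299 V (the root below V_ov).
I_D = (14.5 − 0.299) / 13.8 = 1.03 mA.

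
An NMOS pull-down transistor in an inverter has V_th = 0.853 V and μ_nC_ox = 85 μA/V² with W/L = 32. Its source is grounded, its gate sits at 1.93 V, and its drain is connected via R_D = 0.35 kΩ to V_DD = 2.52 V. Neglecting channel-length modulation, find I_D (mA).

V_GS = V_G = 1.93 V, so V_ov = 1.93 − 0.853 = 1.08 V.
k_n = μ_nC_ox · (W/L) = 2.72 mA/V².
Assume saturation: I_D = ½ k_n V_ov² = 0.5 × 2.72 × 1.08² = 1.58 mA, giving V_DS = V_DD − I_D R_D = 2.52 − 1.58 × 0.35 = 1.97 V.
V_DS = 1.97 V ≥ V_ov = 1.08 V, confirming saturation.

I_D = 1.58 mA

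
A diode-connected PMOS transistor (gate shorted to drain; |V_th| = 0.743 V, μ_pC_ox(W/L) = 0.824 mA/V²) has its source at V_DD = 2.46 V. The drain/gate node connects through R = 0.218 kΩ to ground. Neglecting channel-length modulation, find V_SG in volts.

V_SG = 2.25 V

With gate tied to drain, V_SG = V_SD ≥ V_SG − |V_th|, so the device is in saturation.
KCL at the drain: ½ k_p (V_SG − |V_th|)² = (V_DD − V_SG)/R.
Let x = V_SG − 0.743. Then 0.0898 x² + x − 1.717 = 0, giving x = 1.51 V (positive root), so V_SG = 2.25 V.
I_D = (V_DD − V_SG)/R = (2.46 − 2.25) / 0.218 = 0.942 mA.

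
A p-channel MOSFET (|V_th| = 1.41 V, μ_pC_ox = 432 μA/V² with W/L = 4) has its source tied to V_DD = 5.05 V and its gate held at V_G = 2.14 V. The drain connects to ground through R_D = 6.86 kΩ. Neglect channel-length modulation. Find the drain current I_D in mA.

I_D = 0.693 mA

V_SG = V_DD − V_G = 5.05 − 2.14 = 2.91 V, so V_ov = 2.91 − 1.41 = 1.5 V.
k_p = μ_pC_ox · (W/L) = 1.728 mA/V².
Assume saturation: I_D = ½ k_p V_ov² = 0.5 × 1.728 × 1.5² = 1.94 mA, giving V_SD = V_DD − I_D R_D = 5.05 − 1.94 × 6.86 = -8.29 V.
But -8.29 V < V_ov = 1.5 V, so the device is actually in triode.
In triode I_D = k_p[V_ov V_SD − ½ V_SD²] and I_D = (V_DD − V_SD)/R_D. Equating: 5.93 V_SD² − 18.78 V_SD + 5.05 = 0, giving V_SD = 0.297 V (the root below V_ov).
I_D = (5.05 − 0.297) / 6.86 = 0.693 mA.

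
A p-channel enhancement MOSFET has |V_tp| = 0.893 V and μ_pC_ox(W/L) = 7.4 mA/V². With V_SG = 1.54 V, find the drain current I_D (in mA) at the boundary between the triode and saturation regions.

At the boundary V_SD = V_ov = V_SG − |V_tp| = 1.54 − 0.893 = 0.647 V.
I_D = ½ k_p V_ov² = 0.5 × 7.4 × 0.647² = 1.55 mA.

I_D = 1.55 mA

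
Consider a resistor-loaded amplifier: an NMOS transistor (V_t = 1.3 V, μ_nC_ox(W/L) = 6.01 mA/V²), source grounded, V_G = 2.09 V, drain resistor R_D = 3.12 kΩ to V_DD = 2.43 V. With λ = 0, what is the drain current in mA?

I_D = 0.724 mA

V_GS = V_G = 2.09 V, so V_ov = 2.09 − 1.3 = 0.79 V.
Assume saturation: I_D = ½ k_n V_ov² = 0.5 × 6.01 × 0.79² = 1.88 mA, giving V_DS = V_DD − I_D R_D = 2.43 − 1.88 × 3.12 = -3.42 V.
But -3.42 V < V_ov = 0.79 V, so the device is actually in triode.
In triode I_D = k_n[V_ov V_DS − ½ V_DS²] and I_D = (V_DD − V_DS)/R_D. Equating: 9.38 V_DS² − 15.81 V_DS + 2.43 = 0, giving V_DS = 0.171 V (the root below V_ov).
I_D = (2.43 − 0.171) / 3.12 = 0.724 mA.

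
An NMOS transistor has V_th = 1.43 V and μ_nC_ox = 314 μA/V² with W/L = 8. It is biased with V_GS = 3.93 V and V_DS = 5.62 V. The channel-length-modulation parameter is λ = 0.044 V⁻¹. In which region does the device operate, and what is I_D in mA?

k_n = μ_nC_ox · (W/L) = 2.512 mA/V².
V_ov = V_GS − V_th = 3.93 − 1.43 = 2.5 V.
Since V_DS = 5.62 V ≥ V_ov = 2.5 V, the device is in saturation.
I_D = ½ k_n V_ov² (1 + λ V_DS) = 0.5 × 2.512 × 2.5² × (1 + 0.044 × 5.62) = 9.79 mA.

Saturation; I_D = 9.79 mA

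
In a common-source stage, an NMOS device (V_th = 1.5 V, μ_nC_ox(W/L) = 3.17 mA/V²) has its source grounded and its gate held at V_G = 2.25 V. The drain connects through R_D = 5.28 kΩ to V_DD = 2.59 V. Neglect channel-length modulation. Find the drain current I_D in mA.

V_GS = V_G = 2.25 V, so V_ov = 2.25 − 1.5 = 0.75 V.
Assume saturation: I_D = ½ k_n V_ov² = 0.5 × 3.17 × 0.75² = 0.892 mA, giving V_DS = V_DD − I_D R_D = 2.59 − 0.892 × 5.28 = -2.12 V.
But -2.12 V < V_ov = 0.75 V, so the device is actually in triode.
In triode I_D = k_n[V_ov V_DS − ½ V_DS²] and I_D = (V_DD − V_DS)/R_D. Equating: 8.37 V_DS² − 13.55 V_DS + 2.59 = 0, giving V_DS = 0.221 V (the root below V_ov).
I_D = (2.59 − 0.221) / 5.28 = 0.449 mA.

I_D = 0.449 mA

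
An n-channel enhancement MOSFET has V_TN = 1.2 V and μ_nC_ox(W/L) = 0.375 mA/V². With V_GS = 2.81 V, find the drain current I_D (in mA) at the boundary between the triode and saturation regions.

I_D = 0.486 mA

At the boundary V_DS = V_ov = V_GS − V_TN = 2.81 − 1.2 = 1.61 V.
I_D = ½ k_n V_ov² = 0.5 × 0.375 × 1.61² = 0.486 mA.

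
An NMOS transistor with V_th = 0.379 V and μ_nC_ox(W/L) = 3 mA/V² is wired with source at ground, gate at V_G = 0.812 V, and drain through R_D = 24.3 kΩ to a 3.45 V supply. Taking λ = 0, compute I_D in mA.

I_D = 0.137 mA

V_GS = V_G = 0.812 V, so V_ov = 0.812 − 0.379 = 0.433 V.
Assume saturation: I_D = ½ k_n V_ov² = 0.5 × 3 × 0.433² = 0.281 mA, giving V_DS = V_DD − I_D R_D = 3.45 − 0.281 × 24.3 = -3.38 V.
But -3.38 V < V_ov = 0.433 V, so the device is actually in triode.
In triode I_D = k_n[V_ov V_DS − ½ V_DS²] and I_D = (V_DD − V_DS)/R_D. Equating: 36.5 V_DS² − 32.57 V_DS + 3.45 = 0, giving V_DS = 0.123 V (the root below V_ov).
I_D = (3.45 − 0.123) / 24.3 = 0.137 mA.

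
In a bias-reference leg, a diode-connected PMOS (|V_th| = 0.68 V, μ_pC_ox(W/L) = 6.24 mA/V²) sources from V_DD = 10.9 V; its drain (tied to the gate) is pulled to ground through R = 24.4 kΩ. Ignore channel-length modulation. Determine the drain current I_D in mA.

I_D = 0.404 mA

With gate tied to drain, V_SG = V_SD ≥ V_SG − |V_th|, so the device is in saturation.
KCL at the drain: ½ k_p (V_SG − |V_th|)² = (V_DD − V_SG)/R.
Let x = V_SG − 0.68. Then 76.1 x² + x − 10.22 = 0, giving x = 0.36 V (positive root), so V_SG = 1.04 V.
I_D = (V_DD − V_SG)/R = (10.9 − 1.04) / 24.4 = 0.404 mA.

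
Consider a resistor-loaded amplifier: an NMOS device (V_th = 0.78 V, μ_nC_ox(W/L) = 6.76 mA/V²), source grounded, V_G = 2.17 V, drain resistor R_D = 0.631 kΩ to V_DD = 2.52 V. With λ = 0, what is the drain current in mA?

I_D = 3.33 mA

V_GS = V_G = 2.17 V, so V_ov = 2.17 − 0.78 = 1.39 V.
Assume saturation: I_D = ½ k_n V_ov² = 0.5 × 6.76 × 1.39² = 6.53 mA, giving V_DS = V_DD − I_D R_D = 2.52 − 6.53 × 0.631 = -1.6 V.
But -1.6 V < V_ov = 1.39 V, so the device is actually in triode.
In triode I_D = k_n[V_ov V_DS − ½ V_DS²] and I_D = (V_DD − V_DS)/R_D. Equating: 2.13 V_DS² − 6.929 V_DS + 2.52 = 0, giving V_DS = 0.417 V (the root below V_ov).
I_D = (2.52 − 0.417) / 0.631 = 3.33 mA.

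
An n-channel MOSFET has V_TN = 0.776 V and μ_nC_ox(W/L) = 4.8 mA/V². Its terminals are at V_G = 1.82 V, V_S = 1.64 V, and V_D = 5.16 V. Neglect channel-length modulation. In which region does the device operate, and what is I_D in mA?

Cutoff; I_D = 0 mA

V_GS = V_G − V_S = 1.82 − 1.64 = 0.18 V; V_DS = V_D − V_S = 5.16 − 1.64 = 3.52 V.
V_GS = 0.18 V < V_TN = 0.776 V, so the transistor is in cutoff.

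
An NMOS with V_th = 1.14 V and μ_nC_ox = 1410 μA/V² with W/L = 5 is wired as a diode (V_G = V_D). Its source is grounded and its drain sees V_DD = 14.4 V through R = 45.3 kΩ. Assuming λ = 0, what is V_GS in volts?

V_GS = 1.43 V

With gate tied to drain, V_GS = V_DS ≥ V_GS − V_th, so the device is in saturation.
k_n = μ_nC_ox · (W/L) = 7.05 mA/V².
KCL at the drain: ½ k_n (V_GS − V_th)² = (V_DD − V_GS)/R.
Let x = V_GS − 1.14. Then 160 x² + x − 13.26 = 0, giving x = 0.285 V (positive root), so V_GS = 1.43 V.
I_D = (V_DD − V_GS)/R = (14.4 − 1.43) / 45.3 = 0.286 mA.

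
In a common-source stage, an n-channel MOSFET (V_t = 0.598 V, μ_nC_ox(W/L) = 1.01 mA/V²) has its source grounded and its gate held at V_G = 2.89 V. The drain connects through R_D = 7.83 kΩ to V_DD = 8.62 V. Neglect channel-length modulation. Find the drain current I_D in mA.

V_GS = V_G = 2.89 V, so V_ov = 2.89 − 0.598 = 2.29 V.
Assume saturation: I_D = ½ k_n V_ov² = 0.5 × 1.01 × 2.29² = 2.65 mA, giving V_DS = V_DD − I_D R_D = 8.62 − 2.65 × 7.83 = -12.2 V.
But -12.2 V < V_ov = 2.29 V, so the device is actually in triode.
In triode I_D = k_n[V_ov V_DS − ½ V_DS²] and I_D = (V_DD − V_DS)/R_D. Equating: 3.95 V_DS² − 19.13 V_DS + 8.62 = 0, giving V_DS = 0.503 V (the root below V_ov).
I_D = (8.62 − 0.503) / 7.83 = 1.04 mA.

I_D = 1.04 mA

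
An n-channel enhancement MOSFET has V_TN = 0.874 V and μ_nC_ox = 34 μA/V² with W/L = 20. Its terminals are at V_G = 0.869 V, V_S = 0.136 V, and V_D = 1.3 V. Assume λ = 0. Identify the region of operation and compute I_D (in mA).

V_GS = V_G − V_S = 0.869 − 0.136 = 0.733 V; V_DS = V_D − V_S = 1.3 − 0.136 = 1.16 V.
V_GS = 0.733 V < V_TN = 0.874 V, so the transistor is in cutoff.

Cutoff; I_D = 0 mA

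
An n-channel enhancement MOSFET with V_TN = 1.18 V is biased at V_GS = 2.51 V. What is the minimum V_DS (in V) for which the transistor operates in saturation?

V_DS,sat = 1.33 V

The boundary between triode and saturation is V_DS = V_GS − V_TN = V_ov.
V_ov = 2.51 − 1.18 = 1.33 V.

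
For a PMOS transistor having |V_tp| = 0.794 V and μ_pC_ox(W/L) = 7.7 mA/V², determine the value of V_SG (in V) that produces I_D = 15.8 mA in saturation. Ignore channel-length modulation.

In saturation I_D = ½ k_p (V_SG − |V_tp|)², so V_SG − |V_tp| = √(2 I_D / k_p) = √(2 × 15.8 / 7.7) = 2.03 V.
V_SG = 0.794 + 2.03 = 2.82 V.

V_SG = 2.82 V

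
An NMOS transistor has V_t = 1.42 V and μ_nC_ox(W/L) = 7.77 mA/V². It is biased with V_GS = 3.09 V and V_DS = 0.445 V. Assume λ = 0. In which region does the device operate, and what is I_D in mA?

Triode; I_D = 5.00 mA

V_ov = V_GS − V_t = 3.09 − 1.42 = 1.67 V.
Since V_DS = 0.445 V < V_ov = 1.67 V, the device is in the triode region.
I_D = k_n [V_ov · V_DS − ½ V_DS²] = 7.77 × [1.67 × 0.445 − 0.5 × 0.445²] = 5 mA.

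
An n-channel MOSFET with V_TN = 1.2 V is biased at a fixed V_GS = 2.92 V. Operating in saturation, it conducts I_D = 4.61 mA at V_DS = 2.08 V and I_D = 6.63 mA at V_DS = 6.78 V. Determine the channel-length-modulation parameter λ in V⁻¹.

λ = 0.116 V⁻¹

With V_GS fixed, I_D ∝ (1 + λ V_DS) in saturation, so I_D2/I_D1 = (1 + λ V_DS2)/(1 + λ V_DS1).
6.63/4.61 = 1.438 = (1 + 6.78 λ)/(1 + 2.08 λ).
Solving: λ (I_D1 V_DS2 − I_D2 V_DS1) = I_D2 − I_D1, so λ = (6.63 − 4.61) / (4.61 × 6.78 − 6.63 × 2.08) = 2.02 / 17.5 = 0.116 V⁻¹.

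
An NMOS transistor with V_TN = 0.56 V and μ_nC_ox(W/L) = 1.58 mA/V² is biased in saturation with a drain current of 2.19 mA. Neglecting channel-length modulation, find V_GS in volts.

In saturation I_D = ½ k_n (V_GS − V_TN)², so V_GS − V_TN = √(2 I_D / k_n) = √(2 × 2.19 / 1.58) = 1.66 V.
V_GS = 0.56 + 1.66 = 2.22 V.

V_GS = 2.22 V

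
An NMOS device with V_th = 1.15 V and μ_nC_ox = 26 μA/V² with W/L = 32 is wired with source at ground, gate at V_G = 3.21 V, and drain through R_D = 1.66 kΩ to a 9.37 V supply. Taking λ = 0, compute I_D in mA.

V_GS = V_G = 3.21 V, so V_ov = 3.21 − 1.15 = 2.06 V.
k_n = μ_nC_ox · (W/L) = 0.832 mA/V².
Assume saturation: I_D = ½ k_n V_ov² = 0.5 × 0.832 × 2.06² = 1.77 mA, giving V_DS = V_DD − I_D R_D = 9.37 − 1.77 × 1.66 = 6.44 V.
V_DS = 6.44 V ≥ V_ov = 2.06 V, confirming saturation.

I_D = 1.77 mA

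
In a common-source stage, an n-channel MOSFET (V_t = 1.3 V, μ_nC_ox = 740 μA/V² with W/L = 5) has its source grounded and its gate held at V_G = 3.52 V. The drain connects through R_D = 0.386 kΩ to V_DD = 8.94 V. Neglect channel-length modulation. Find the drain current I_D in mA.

I_D = 9.12 mA

V_GS = V_G = 3.52 V, so V_ov = 3.52 − 1.3 = 2.22 V.
k_n = μ_nC_ox · (W/L) = 3.7 mA/V².
Assume saturation: I_D = ½ k_n V_ov² = 0.5 × 3.7 × 2.22² = 9.12 mA, giving V_DS = V_DD − I_D R_D = 8.94 − 9.12 × 0.386 = 5.42 V.
V_DS = 5.42 V ≥ V_ov = 2.22 V, confirming saturation.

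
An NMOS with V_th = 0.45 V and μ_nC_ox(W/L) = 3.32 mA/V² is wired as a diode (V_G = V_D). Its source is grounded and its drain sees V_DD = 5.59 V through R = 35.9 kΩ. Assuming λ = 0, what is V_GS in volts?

V_GS = 0.735 V

With gate tied to drain, V_GS = V_DS ≥ V_GS − V_th, so the device is in saturation.
KCL at the drain: ½ k_n (V_GS − V_th)² = (V_DD − V_GS)/R.
Let x = V_GS − 0.45. Then 59.6 x² + x − 5.14 = 0, giving x = 0.285 V (positive root), so V_GS = 0.735 V.
I_D = (V_DD − V_GS)/R = (5.59 − 0.735) / 35.9 = 0.135 mA.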